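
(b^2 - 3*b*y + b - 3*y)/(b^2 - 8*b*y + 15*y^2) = (-b - 1)/(-b + 5*y)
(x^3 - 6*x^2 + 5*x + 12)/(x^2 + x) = x - 7 + 12/x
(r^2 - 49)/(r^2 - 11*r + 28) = (r + 7)/(r - 4)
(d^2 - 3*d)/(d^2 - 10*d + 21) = d/(d - 7)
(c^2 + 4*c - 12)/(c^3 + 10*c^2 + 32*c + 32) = (c^2 + 4*c - 12)/(c^3 + 10*c^2 + 32*c + 32)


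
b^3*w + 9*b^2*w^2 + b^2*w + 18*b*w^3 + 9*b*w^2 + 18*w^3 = (b + 3*w)*(b + 6*w)*(b*w + w)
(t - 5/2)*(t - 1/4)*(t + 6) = t^3 + 13*t^2/4 - 127*t/8 + 15/4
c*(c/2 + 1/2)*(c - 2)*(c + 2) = c^4/2 + c^3/2 - 2*c^2 - 2*c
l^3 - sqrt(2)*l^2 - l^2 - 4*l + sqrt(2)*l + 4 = (l - 1)*(l - 2*sqrt(2))*(l + sqrt(2))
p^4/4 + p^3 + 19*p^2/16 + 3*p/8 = p*(p/4 + 1/2)*(p + 1/2)*(p + 3/2)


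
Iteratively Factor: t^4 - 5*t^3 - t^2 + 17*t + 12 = (t + 1)*(t^3 - 6*t^2 + 5*t + 12) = (t - 4)*(t + 1)*(t^2 - 2*t - 3) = (t - 4)*(t - 3)*(t + 1)*(t + 1)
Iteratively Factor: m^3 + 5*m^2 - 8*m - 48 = (m - 3)*(m^2 + 8*m + 16) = (m - 3)*(m + 4)*(m + 4)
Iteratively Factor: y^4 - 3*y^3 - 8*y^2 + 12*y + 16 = (y - 4)*(y^3 + y^2 - 4*y - 4) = (y - 4)*(y - 2)*(y^2 + 3*y + 2) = (y - 4)*(y - 2)*(y + 1)*(y + 2)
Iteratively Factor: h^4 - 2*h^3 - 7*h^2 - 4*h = (h)*(h^3 - 2*h^2 - 7*h - 4) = h*(h + 1)*(h^2 - 3*h - 4) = h*(h + 1)^2*(h - 4)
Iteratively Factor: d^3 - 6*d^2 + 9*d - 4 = (d - 4)*(d^2 - 2*d + 1) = (d - 4)*(d - 1)*(d - 1)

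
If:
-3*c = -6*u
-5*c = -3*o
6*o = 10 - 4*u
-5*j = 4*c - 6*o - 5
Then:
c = 5/6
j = 2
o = 25/18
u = 5/12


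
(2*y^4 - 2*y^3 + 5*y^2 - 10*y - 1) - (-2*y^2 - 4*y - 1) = 2*y^4 - 2*y^3 + 7*y^2 - 6*y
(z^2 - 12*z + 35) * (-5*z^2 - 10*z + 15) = -5*z^4 + 50*z^3 - 40*z^2 - 530*z + 525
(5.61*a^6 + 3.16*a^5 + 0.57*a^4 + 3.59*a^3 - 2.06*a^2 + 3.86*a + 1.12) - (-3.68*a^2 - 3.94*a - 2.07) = 5.61*a^6 + 3.16*a^5 + 0.57*a^4 + 3.59*a^3 + 1.62*a^2 + 7.8*a + 3.19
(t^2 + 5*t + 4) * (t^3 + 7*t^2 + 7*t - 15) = t^5 + 12*t^4 + 46*t^3 + 48*t^2 - 47*t - 60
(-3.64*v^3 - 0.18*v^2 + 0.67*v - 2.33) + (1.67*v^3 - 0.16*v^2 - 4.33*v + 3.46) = -1.97*v^3 - 0.34*v^2 - 3.66*v + 1.13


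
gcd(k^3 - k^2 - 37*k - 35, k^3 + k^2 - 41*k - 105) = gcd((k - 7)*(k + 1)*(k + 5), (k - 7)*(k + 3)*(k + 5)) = k^2 - 2*k - 35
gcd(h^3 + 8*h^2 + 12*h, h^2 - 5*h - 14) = h + 2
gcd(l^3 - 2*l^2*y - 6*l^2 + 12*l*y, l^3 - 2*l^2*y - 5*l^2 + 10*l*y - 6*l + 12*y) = -l^2 + 2*l*y + 6*l - 12*y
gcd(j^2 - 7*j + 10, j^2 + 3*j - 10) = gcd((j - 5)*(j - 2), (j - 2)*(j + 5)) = j - 2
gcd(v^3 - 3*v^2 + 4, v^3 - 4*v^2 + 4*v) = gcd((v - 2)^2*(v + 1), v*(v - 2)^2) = v^2 - 4*v + 4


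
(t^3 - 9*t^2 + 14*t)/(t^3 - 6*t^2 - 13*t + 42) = t/(t + 3)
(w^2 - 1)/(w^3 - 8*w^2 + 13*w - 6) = (w + 1)/(w^2 - 7*w + 6)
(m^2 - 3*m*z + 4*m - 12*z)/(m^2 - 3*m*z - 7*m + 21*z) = (m + 4)/(m - 7)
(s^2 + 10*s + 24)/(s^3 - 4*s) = (s^2 + 10*s + 24)/(s*(s^2 - 4))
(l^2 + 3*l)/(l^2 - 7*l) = (l + 3)/(l - 7)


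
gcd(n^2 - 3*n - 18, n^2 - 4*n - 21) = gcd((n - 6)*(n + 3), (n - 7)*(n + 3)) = n + 3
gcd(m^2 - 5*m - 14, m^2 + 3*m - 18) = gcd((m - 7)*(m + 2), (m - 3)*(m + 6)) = 1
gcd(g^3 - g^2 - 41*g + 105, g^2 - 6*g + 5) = g - 5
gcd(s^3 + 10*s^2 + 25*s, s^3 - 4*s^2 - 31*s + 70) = s + 5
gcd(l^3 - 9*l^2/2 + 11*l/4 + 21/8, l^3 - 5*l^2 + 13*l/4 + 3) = l^2 - l - 3/4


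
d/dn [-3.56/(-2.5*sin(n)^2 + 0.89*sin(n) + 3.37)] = (3.1684 - 17.8*sin(n))*cos(n)/(-2.5*sin(n)^2 + 0.89*sin(n) + 3.37)^2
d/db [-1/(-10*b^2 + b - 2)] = (1 - 20*b)/(10*b^2 - b + 2)^2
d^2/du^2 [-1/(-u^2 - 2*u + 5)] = 2*(-u^2 - 2*u + 4*(u + 1)^2 + 5)/(u^2 + 2*u - 5)^3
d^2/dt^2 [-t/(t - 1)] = -2/(t - 1)^3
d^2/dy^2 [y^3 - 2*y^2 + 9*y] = 6*y - 4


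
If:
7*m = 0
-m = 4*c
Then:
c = 0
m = 0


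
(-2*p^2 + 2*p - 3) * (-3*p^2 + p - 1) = 6*p^4 - 8*p^3 + 13*p^2 - 5*p + 3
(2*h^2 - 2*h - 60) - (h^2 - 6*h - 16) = h^2 + 4*h - 44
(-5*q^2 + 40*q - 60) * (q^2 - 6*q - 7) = -5*q^4 + 70*q^3 - 265*q^2 + 80*q + 420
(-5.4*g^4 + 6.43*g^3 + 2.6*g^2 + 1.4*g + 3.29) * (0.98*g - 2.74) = -5.292*g^5 + 21.0974*g^4 - 15.0702*g^3 - 5.752*g^2 - 0.6118*g - 9.0146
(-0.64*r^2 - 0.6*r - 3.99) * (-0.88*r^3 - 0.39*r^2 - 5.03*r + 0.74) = 0.5632*r^5 + 0.7776*r^4 + 6.9644*r^3 + 4.1005*r^2 + 19.6257*r - 2.9526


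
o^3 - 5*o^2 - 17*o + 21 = (o - 7)*(o - 1)*(o + 3)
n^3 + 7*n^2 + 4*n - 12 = (n - 1)*(n + 2)*(n + 6)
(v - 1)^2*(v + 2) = v^3 - 3*v + 2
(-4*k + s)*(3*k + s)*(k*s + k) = -12*k^3*s - 12*k^3 - k^2*s^2 - k^2*s + k*s^3 + k*s^2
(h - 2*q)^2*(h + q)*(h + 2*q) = h^4 - h^3*q - 6*h^2*q^2 + 4*h*q^3 + 8*q^4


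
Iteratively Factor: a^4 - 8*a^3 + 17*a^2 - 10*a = (a - 1)*(a^3 - 7*a^2 + 10*a) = a*(a - 1)*(a^2 - 7*a + 10) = a*(a - 2)*(a - 1)*(a - 5)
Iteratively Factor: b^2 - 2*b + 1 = (b - 1)*(b - 1)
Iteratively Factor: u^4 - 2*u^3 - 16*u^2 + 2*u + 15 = (u - 5)*(u^3 + 3*u^2 - u - 3) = (u - 5)*(u - 1)*(u^2 + 4*u + 3) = (u - 5)*(u - 1)*(u + 1)*(u + 3)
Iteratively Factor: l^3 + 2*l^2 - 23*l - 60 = (l + 4)*(l^2 - 2*l - 15) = (l + 3)*(l + 4)*(l - 5)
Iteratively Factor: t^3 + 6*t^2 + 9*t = (t)*(t^2 + 6*t + 9) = t*(t + 3)*(t + 3)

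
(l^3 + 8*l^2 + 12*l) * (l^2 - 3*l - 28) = l^5 + 5*l^4 - 40*l^3 - 260*l^2 - 336*l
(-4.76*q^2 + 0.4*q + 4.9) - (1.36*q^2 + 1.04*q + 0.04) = -6.12*q^2 - 0.64*q + 4.86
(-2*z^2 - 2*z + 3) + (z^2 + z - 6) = -z^2 - z - 3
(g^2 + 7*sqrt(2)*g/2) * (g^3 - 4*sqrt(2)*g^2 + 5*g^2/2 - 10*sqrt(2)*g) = g^5 - sqrt(2)*g^4/2 + 5*g^4/2 - 28*g^3 - 5*sqrt(2)*g^3/4 - 70*g^2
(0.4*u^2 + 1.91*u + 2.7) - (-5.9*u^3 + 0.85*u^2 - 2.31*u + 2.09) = 5.9*u^3 - 0.45*u^2 + 4.22*u + 0.61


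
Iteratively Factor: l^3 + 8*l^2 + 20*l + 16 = (l + 4)*(l^2 + 4*l + 4) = (l + 2)*(l + 4)*(l + 2)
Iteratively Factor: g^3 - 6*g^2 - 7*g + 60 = (g + 3)*(g^2 - 9*g + 20) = (g - 4)*(g + 3)*(g - 5)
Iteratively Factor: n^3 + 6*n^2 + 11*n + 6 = (n + 2)*(n^2 + 4*n + 3) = (n + 1)*(n + 2)*(n + 3)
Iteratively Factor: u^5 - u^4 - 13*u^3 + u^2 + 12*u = (u + 1)*(u^4 - 2*u^3 - 11*u^2 + 12*u) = u*(u + 1)*(u^3 - 2*u^2 - 11*u + 12) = u*(u - 4)*(u + 1)*(u^2 + 2*u - 3) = u*(u - 4)*(u + 1)*(u + 3)*(u - 1)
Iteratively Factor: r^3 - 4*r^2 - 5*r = (r)*(r^2 - 4*r - 5) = r*(r + 1)*(r - 5)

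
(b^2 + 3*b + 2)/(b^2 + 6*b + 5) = (b + 2)/(b + 5)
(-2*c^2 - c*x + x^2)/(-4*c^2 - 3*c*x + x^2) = (-2*c + x)/(-4*c + x)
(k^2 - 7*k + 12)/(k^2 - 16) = (k - 3)/(k + 4)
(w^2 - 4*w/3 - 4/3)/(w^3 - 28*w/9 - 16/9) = 3/(3*w + 4)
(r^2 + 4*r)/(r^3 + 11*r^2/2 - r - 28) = 2*r/(2*r^2 + 3*r - 14)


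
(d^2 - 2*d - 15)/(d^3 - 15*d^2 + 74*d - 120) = (d + 3)/(d^2 - 10*d + 24)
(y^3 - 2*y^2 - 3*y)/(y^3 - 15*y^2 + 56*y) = (y^2 - 2*y - 3)/(y^2 - 15*y + 56)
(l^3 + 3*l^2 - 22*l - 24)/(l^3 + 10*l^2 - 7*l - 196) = (l^2 + 7*l + 6)/(l^2 + 14*l + 49)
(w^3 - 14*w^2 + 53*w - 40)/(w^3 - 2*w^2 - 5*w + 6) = (w^2 - 13*w + 40)/(w^2 - w - 6)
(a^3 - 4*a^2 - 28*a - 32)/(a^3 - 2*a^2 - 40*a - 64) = (a + 2)/(a + 4)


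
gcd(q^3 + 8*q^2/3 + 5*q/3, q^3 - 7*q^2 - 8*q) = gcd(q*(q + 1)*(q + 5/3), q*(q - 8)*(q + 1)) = q^2 + q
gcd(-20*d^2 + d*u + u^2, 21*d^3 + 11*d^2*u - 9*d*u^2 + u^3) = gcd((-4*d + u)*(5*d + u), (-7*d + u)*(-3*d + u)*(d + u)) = 1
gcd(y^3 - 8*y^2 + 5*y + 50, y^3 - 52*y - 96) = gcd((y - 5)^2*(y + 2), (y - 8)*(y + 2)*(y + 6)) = y + 2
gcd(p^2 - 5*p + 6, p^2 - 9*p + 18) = p - 3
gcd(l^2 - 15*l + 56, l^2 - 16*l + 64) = l - 8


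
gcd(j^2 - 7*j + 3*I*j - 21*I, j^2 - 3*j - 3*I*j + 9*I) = 1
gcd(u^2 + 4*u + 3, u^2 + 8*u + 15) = u + 3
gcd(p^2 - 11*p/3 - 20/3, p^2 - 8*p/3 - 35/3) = p - 5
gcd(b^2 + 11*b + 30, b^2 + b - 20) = b + 5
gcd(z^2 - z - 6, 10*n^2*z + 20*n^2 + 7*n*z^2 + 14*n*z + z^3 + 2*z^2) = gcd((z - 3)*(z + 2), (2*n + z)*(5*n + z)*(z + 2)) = z + 2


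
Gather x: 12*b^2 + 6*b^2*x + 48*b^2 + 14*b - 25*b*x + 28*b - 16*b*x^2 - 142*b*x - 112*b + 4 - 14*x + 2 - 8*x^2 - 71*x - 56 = 60*b^2 - 70*b + x^2*(-16*b - 8) + x*(6*b^2 - 167*b - 85) - 50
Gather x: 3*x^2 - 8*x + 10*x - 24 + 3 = 3*x^2 + 2*x - 21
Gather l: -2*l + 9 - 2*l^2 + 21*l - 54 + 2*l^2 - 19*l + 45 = 0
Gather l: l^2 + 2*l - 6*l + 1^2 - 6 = l^2 - 4*l - 5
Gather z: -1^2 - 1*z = -z - 1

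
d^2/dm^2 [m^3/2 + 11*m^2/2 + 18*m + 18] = 3*m + 11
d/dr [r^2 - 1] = 2*r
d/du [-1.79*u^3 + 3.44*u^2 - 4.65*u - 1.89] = -5.37*u^2 + 6.88*u - 4.65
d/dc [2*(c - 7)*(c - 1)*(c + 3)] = 6*c^2 - 20*c - 34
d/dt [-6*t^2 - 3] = -12*t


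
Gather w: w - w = 0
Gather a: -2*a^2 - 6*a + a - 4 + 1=-2*a^2 - 5*a - 3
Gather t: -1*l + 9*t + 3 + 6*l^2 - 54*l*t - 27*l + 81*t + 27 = 6*l^2 - 28*l + t*(90 - 54*l) + 30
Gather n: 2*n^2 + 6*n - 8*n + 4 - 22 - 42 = 2*n^2 - 2*n - 60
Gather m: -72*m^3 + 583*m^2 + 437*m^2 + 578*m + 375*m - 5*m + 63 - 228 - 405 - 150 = -72*m^3 + 1020*m^2 + 948*m - 720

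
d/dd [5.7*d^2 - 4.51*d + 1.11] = 11.4*d - 4.51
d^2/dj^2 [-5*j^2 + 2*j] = -10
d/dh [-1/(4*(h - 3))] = 1/(4*(h - 3)^2)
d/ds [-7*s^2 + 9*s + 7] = 9 - 14*s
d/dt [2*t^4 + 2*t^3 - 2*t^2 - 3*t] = 8*t^3 + 6*t^2 - 4*t - 3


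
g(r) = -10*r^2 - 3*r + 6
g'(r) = -20*r - 3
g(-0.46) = 5.26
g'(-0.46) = 6.20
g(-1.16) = -3.98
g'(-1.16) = 20.20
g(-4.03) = -144.32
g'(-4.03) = 77.60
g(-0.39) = 5.65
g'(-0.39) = 4.80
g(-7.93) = -599.06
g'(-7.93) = 155.60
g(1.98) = -39.14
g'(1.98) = -42.60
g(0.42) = 2.98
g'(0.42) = -11.40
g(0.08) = 5.70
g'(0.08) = -4.60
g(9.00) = -831.00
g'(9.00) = -183.00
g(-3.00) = -75.00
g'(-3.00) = 57.00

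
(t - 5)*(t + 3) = t^2 - 2*t - 15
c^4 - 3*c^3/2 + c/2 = c*(c - 1)^2*(c + 1/2)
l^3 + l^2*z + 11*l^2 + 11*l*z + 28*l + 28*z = (l + 4)*(l + 7)*(l + z)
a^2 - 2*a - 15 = (a - 5)*(a + 3)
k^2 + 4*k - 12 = (k - 2)*(k + 6)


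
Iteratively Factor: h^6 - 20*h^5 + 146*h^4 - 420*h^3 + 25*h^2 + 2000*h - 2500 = (h - 5)*(h^5 - 15*h^4 + 71*h^3 - 65*h^2 - 300*h + 500) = (h - 5)^2*(h^4 - 10*h^3 + 21*h^2 + 40*h - 100) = (h - 5)^2*(h - 2)*(h^3 - 8*h^2 + 5*h + 50) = (h - 5)^3*(h - 2)*(h^2 - 3*h - 10) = (h - 5)^4*(h - 2)*(h + 2)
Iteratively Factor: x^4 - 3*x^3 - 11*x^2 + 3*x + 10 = (x - 1)*(x^3 - 2*x^2 - 13*x - 10) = (x - 1)*(x + 2)*(x^2 - 4*x - 5) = (x - 5)*(x - 1)*(x + 2)*(x + 1)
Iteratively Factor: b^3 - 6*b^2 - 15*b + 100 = (b - 5)*(b^2 - b - 20) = (b - 5)*(b + 4)*(b - 5)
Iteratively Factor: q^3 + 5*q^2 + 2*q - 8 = (q - 1)*(q^2 + 6*q + 8) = (q - 1)*(q + 4)*(q + 2)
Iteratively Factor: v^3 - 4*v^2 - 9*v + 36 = (v - 3)*(v^2 - v - 12) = (v - 3)*(v + 3)*(v - 4)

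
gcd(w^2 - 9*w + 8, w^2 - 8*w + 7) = w - 1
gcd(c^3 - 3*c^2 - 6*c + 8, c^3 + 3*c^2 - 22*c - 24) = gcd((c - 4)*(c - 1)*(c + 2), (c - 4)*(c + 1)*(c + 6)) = c - 4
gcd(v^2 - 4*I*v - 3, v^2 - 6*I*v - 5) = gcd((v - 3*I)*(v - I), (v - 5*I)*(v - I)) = v - I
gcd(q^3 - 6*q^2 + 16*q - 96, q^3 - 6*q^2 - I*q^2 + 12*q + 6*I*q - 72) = q^2 + q*(-6 - 4*I) + 24*I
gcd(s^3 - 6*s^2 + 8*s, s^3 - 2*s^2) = s^2 - 2*s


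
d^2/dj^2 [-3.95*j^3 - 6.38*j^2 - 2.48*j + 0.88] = -23.7*j - 12.76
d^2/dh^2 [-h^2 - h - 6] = -2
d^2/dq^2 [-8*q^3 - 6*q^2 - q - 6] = -48*q - 12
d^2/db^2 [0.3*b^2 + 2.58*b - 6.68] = 0.600000000000000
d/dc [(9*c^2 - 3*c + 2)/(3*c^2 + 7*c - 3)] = (72*c^2 - 66*c - 5)/(9*c^4 + 42*c^3 + 31*c^2 - 42*c + 9)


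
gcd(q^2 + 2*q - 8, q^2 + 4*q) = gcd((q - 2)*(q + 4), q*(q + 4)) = q + 4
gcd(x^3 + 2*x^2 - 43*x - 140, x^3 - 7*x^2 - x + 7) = x - 7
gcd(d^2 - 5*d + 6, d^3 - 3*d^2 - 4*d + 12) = d^2 - 5*d + 6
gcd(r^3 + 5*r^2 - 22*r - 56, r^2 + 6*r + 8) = r + 2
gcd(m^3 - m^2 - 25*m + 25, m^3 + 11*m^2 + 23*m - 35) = m^2 + 4*m - 5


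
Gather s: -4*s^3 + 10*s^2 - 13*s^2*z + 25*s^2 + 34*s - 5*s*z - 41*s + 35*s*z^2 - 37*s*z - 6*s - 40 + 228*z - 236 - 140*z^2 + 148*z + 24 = -4*s^3 + s^2*(35 - 13*z) + s*(35*z^2 - 42*z - 13) - 140*z^2 + 376*z - 252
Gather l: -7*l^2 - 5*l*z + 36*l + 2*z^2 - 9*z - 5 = -7*l^2 + l*(36 - 5*z) + 2*z^2 - 9*z - 5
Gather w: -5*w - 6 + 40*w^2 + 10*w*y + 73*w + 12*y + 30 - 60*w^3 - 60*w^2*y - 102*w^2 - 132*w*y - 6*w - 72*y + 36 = -60*w^3 + w^2*(-60*y - 62) + w*(62 - 122*y) - 60*y + 60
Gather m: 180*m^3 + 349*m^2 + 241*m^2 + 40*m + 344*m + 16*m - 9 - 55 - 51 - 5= 180*m^3 + 590*m^2 + 400*m - 120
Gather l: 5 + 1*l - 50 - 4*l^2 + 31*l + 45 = -4*l^2 + 32*l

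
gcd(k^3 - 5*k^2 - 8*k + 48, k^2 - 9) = k + 3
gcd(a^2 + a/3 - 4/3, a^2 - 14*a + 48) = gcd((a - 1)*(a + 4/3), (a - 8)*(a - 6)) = 1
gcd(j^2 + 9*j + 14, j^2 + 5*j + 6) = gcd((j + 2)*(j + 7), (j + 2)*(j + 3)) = j + 2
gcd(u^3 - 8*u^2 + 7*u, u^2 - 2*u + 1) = u - 1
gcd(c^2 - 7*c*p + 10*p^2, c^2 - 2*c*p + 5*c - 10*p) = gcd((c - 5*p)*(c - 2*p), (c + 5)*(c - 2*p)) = -c + 2*p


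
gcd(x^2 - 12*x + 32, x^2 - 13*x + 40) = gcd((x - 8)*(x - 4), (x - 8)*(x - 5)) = x - 8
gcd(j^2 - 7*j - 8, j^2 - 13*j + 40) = j - 8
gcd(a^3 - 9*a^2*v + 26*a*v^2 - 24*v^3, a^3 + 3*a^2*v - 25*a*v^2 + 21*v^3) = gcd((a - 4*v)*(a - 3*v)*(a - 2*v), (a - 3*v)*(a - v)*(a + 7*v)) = -a + 3*v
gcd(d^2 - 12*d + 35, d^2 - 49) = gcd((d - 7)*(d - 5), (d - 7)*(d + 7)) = d - 7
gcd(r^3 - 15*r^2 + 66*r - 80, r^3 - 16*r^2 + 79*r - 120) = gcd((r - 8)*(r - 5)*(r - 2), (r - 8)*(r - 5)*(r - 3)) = r^2 - 13*r + 40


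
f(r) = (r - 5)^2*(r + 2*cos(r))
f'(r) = (1 - 2*sin(r))*(r - 5)^2 + (r + 2*cos(r))*(2*r - 10) = (r - 5)*(2*r + (1 - 2*sin(r))*(r - 5) + 4*cos(r))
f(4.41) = 1.33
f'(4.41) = -3.49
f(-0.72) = 25.64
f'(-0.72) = 66.90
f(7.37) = 46.62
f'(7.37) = 35.02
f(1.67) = 16.32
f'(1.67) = -20.78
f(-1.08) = -5.08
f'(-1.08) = 103.84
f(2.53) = 5.45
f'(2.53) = -5.31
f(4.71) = 0.40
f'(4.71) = -2.48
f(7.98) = 68.63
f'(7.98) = 37.32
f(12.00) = 670.70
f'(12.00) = 293.21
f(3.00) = 4.08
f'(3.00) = -1.21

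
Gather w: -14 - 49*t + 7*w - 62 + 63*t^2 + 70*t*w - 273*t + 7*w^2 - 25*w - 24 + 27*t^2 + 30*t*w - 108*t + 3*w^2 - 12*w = 90*t^2 - 430*t + 10*w^2 + w*(100*t - 30) - 100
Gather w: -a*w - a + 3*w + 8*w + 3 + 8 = -a + w*(11 - a) + 11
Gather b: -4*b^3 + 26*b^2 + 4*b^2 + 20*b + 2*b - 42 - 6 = -4*b^3 + 30*b^2 + 22*b - 48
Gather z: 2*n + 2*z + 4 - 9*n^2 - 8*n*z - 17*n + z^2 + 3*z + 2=-9*n^2 - 15*n + z^2 + z*(5 - 8*n) + 6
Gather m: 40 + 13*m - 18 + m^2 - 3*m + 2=m^2 + 10*m + 24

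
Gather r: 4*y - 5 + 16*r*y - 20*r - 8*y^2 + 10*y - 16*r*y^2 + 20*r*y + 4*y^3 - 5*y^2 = r*(-16*y^2 + 36*y - 20) + 4*y^3 - 13*y^2 + 14*y - 5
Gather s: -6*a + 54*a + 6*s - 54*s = 48*a - 48*s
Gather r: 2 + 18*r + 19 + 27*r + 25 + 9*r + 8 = 54*r + 54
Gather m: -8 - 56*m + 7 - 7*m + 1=-63*m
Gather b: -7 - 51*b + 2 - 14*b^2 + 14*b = -14*b^2 - 37*b - 5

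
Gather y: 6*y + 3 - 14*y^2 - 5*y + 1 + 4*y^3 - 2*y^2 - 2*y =4*y^3 - 16*y^2 - y + 4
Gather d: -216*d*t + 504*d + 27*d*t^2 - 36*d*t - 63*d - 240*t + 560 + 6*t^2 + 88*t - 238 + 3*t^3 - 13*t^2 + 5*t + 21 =d*(27*t^2 - 252*t + 441) + 3*t^3 - 7*t^2 - 147*t + 343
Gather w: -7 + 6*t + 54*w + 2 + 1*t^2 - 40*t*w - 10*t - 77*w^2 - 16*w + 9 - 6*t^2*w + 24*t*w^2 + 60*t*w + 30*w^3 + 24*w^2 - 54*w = t^2 - 4*t + 30*w^3 + w^2*(24*t - 53) + w*(-6*t^2 + 20*t - 16) + 4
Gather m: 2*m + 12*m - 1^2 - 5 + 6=14*m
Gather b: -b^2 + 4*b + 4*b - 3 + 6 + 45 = -b^2 + 8*b + 48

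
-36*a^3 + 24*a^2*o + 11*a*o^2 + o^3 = (-a + o)*(6*a + o)^2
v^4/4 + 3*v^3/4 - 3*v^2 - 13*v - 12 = (v/2 + 1)^2*(v - 4)*(v + 3)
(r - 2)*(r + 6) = r^2 + 4*r - 12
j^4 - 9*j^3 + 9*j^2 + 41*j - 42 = (j - 7)*(j - 3)*(j - 1)*(j + 2)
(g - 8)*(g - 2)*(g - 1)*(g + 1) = g^4 - 10*g^3 + 15*g^2 + 10*g - 16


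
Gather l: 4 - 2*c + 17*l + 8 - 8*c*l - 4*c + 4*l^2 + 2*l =-6*c + 4*l^2 + l*(19 - 8*c) + 12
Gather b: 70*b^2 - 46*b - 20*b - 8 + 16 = 70*b^2 - 66*b + 8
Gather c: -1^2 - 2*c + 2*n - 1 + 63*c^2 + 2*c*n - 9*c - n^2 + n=63*c^2 + c*(2*n - 11) - n^2 + 3*n - 2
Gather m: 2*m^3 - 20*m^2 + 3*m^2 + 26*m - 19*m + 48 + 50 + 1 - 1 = 2*m^3 - 17*m^2 + 7*m + 98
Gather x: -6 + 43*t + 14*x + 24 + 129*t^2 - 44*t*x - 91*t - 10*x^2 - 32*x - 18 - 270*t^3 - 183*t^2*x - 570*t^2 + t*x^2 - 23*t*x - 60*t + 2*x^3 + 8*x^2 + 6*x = -270*t^3 - 441*t^2 - 108*t + 2*x^3 + x^2*(t - 2) + x*(-183*t^2 - 67*t - 12)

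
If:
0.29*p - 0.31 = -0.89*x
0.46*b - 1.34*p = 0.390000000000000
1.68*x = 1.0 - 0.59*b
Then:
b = 0.64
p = -0.07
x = 0.37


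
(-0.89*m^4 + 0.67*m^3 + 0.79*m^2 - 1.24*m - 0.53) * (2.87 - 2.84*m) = 2.5276*m^5 - 4.4571*m^4 - 0.3207*m^3 + 5.7889*m^2 - 2.0536*m - 1.5211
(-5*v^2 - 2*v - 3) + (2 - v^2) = -6*v^2 - 2*v - 1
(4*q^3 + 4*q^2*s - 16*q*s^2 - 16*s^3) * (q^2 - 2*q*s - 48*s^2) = 4*q^5 - 4*q^4*s - 216*q^3*s^2 - 176*q^2*s^3 + 800*q*s^4 + 768*s^5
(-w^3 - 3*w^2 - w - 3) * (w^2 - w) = -w^5 - 2*w^4 + 2*w^3 - 2*w^2 + 3*w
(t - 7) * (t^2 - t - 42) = t^3 - 8*t^2 - 35*t + 294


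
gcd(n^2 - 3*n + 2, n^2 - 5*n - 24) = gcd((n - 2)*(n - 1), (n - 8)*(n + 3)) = 1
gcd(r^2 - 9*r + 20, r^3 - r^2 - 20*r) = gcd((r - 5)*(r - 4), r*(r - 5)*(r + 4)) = r - 5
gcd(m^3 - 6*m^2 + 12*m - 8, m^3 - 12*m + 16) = m^2 - 4*m + 4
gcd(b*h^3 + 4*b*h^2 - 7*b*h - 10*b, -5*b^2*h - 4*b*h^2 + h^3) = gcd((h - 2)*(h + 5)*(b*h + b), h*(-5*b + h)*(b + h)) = 1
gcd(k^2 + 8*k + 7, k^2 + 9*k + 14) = k + 7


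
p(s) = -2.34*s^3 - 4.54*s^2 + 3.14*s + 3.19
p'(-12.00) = -898.78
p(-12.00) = 3355.27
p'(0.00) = 3.14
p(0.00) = 3.19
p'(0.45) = -2.37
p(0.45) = 3.47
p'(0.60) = -4.84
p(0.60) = 2.93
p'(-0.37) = 5.54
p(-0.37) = 1.53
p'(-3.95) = -70.52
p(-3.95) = 64.17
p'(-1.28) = 3.26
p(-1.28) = -3.36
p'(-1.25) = 3.52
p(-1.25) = -3.26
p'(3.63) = -122.32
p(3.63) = -157.16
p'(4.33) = -167.79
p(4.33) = -258.30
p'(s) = -7.02*s^2 - 9.08*s + 3.14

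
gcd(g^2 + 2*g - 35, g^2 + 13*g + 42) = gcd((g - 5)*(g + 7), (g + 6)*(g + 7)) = g + 7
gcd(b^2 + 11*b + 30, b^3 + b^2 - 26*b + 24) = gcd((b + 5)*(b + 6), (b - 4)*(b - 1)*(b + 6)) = b + 6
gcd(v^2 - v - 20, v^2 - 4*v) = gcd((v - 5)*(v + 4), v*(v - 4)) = 1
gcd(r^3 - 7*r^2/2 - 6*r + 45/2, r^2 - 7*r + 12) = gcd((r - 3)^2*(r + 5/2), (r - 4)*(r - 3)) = r - 3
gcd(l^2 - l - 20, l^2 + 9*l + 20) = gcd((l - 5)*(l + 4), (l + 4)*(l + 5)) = l + 4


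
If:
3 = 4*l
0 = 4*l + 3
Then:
No Solution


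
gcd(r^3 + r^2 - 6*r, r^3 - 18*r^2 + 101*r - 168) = 1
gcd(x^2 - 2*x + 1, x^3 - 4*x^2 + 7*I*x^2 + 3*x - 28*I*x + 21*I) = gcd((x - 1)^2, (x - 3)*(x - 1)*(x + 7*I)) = x - 1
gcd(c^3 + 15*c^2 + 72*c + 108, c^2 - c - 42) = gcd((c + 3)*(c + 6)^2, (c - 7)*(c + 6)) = c + 6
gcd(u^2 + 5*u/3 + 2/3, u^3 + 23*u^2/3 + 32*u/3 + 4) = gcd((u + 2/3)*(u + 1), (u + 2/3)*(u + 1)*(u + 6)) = u^2 + 5*u/3 + 2/3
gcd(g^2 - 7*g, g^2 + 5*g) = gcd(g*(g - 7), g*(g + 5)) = g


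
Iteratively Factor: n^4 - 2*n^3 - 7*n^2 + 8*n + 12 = (n - 2)*(n^3 - 7*n - 6) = (n - 2)*(n + 2)*(n^2 - 2*n - 3) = (n - 3)*(n - 2)*(n + 2)*(n + 1)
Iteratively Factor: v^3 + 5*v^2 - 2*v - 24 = (v + 3)*(v^2 + 2*v - 8) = (v - 2)*(v + 3)*(v + 4)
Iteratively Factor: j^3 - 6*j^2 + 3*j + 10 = (j + 1)*(j^2 - 7*j + 10) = (j - 2)*(j + 1)*(j - 5)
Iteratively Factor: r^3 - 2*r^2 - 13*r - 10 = (r + 1)*(r^2 - 3*r - 10) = (r - 5)*(r + 1)*(r + 2)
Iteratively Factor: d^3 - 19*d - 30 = (d - 5)*(d^2 + 5*d + 6) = (d - 5)*(d + 3)*(d + 2)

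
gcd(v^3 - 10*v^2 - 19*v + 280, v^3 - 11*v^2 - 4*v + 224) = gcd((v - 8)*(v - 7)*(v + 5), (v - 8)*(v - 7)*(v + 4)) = v^2 - 15*v + 56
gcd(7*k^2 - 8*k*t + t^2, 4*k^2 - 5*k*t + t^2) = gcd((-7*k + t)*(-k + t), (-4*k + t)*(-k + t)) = -k + t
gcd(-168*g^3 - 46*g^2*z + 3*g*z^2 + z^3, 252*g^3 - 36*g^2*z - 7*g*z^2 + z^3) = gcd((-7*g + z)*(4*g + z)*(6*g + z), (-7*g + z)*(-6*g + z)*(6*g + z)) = -42*g^2 - g*z + z^2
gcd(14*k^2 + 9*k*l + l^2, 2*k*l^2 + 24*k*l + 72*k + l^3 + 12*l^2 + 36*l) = 2*k + l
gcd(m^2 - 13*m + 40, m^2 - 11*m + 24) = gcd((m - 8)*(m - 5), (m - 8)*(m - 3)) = m - 8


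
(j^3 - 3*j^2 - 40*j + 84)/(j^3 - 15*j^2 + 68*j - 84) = (j + 6)/(j - 6)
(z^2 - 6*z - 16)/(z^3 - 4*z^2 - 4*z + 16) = (z - 8)/(z^2 - 6*z + 8)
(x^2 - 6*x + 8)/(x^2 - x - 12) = (x - 2)/(x + 3)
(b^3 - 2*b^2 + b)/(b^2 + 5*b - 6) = b*(b - 1)/(b + 6)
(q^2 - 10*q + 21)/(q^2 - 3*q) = (q - 7)/q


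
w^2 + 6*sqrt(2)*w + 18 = (w + 3*sqrt(2))^2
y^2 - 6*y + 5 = (y - 5)*(y - 1)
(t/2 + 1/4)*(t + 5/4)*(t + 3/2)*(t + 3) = t^4/2 + 25*t^3/8 + 13*t^2/2 + 171*t/32 + 45/32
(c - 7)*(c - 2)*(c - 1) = c^3 - 10*c^2 + 23*c - 14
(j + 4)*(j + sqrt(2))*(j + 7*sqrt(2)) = j^3 + 4*j^2 + 8*sqrt(2)*j^2 + 14*j + 32*sqrt(2)*j + 56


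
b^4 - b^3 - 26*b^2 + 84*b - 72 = (b - 3)*(b - 2)^2*(b + 6)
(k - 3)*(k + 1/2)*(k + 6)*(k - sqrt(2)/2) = k^4 - sqrt(2)*k^3/2 + 7*k^3/2 - 33*k^2/2 - 7*sqrt(2)*k^2/4 - 9*k + 33*sqrt(2)*k/4 + 9*sqrt(2)/2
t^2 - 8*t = t*(t - 8)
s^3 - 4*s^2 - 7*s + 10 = (s - 5)*(s - 1)*(s + 2)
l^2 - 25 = (l - 5)*(l + 5)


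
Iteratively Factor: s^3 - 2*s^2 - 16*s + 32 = (s - 4)*(s^2 + 2*s - 8) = (s - 4)*(s + 4)*(s - 2)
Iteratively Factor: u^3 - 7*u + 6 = (u + 3)*(u^2 - 3*u + 2) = (u - 1)*(u + 3)*(u - 2)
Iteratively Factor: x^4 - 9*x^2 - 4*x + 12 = (x + 2)*(x^3 - 2*x^2 - 5*x + 6) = (x - 1)*(x + 2)*(x^2 - x - 6) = (x - 3)*(x - 1)*(x + 2)*(x + 2)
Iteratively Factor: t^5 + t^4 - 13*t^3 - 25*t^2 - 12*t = (t + 1)*(t^4 - 13*t^2 - 12*t) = (t + 1)*(t + 3)*(t^3 - 3*t^2 - 4*t) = (t + 1)^2*(t + 3)*(t^2 - 4*t) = (t - 4)*(t + 1)^2*(t + 3)*(t)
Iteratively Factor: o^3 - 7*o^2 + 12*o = (o - 4)*(o^2 - 3*o) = o*(o - 4)*(o - 3)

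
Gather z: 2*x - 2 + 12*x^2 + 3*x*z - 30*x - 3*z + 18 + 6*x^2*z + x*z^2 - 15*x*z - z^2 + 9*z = 12*x^2 - 28*x + z^2*(x - 1) + z*(6*x^2 - 12*x + 6) + 16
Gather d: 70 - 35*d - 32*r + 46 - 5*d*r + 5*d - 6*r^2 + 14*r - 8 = d*(-5*r - 30) - 6*r^2 - 18*r + 108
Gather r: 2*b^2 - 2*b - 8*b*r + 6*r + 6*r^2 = 2*b^2 - 2*b + 6*r^2 + r*(6 - 8*b)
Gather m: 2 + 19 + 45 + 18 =84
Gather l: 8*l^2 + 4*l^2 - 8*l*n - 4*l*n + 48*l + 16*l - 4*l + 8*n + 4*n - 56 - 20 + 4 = 12*l^2 + l*(60 - 12*n) + 12*n - 72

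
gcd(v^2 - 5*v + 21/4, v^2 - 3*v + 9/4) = v - 3/2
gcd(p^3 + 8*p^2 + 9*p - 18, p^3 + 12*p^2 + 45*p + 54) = p^2 + 9*p + 18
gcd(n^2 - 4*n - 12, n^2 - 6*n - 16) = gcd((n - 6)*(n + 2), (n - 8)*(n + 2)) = n + 2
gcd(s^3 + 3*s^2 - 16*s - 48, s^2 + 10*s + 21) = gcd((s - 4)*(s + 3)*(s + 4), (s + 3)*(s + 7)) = s + 3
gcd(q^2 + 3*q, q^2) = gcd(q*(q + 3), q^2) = q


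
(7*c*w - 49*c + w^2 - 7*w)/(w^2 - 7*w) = (7*c + w)/w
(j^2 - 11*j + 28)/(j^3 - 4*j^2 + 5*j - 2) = (j^2 - 11*j + 28)/(j^3 - 4*j^2 + 5*j - 2)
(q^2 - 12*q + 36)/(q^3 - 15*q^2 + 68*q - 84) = (q - 6)/(q^2 - 9*q + 14)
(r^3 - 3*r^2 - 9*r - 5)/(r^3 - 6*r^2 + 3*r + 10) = (r + 1)/(r - 2)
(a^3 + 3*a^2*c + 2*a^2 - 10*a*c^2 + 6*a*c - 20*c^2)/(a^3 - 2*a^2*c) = 1 + 5*c/a + 2/a + 10*c/a^2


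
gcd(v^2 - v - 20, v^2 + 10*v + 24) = v + 4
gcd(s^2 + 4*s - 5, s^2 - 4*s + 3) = s - 1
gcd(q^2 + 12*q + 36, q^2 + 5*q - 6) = q + 6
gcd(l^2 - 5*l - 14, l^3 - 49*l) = l - 7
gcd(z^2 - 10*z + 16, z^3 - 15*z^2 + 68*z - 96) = z - 8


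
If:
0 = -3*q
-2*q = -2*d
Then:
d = 0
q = 0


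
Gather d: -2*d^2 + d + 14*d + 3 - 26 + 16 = -2*d^2 + 15*d - 7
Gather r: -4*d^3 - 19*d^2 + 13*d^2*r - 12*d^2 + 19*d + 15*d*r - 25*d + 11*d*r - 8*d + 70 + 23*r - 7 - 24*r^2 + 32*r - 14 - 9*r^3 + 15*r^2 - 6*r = -4*d^3 - 31*d^2 - 14*d - 9*r^3 - 9*r^2 + r*(13*d^2 + 26*d + 49) + 49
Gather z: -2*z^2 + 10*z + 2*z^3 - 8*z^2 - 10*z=2*z^3 - 10*z^2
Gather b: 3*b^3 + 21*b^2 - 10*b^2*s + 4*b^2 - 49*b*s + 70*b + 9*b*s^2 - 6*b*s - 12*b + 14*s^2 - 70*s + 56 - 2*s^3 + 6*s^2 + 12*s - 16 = 3*b^3 + b^2*(25 - 10*s) + b*(9*s^2 - 55*s + 58) - 2*s^3 + 20*s^2 - 58*s + 40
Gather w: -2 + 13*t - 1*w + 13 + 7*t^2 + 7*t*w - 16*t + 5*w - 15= 7*t^2 - 3*t + w*(7*t + 4) - 4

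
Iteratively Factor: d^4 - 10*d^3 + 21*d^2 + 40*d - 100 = (d - 2)*(d^3 - 8*d^2 + 5*d + 50) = (d - 5)*(d - 2)*(d^2 - 3*d - 10) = (d - 5)*(d - 2)*(d + 2)*(d - 5)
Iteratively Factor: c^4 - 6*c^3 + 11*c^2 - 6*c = (c - 3)*(c^3 - 3*c^2 + 2*c) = (c - 3)*(c - 1)*(c^2 - 2*c) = c*(c - 3)*(c - 1)*(c - 2)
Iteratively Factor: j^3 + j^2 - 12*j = (j)*(j^2 + j - 12) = j*(j + 4)*(j - 3)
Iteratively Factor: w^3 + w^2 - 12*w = (w + 4)*(w^2 - 3*w) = w*(w + 4)*(w - 3)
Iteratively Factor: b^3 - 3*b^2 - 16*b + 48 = (b + 4)*(b^2 - 7*b + 12) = (b - 3)*(b + 4)*(b - 4)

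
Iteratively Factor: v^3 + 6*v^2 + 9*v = (v + 3)*(v^2 + 3*v) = (v + 3)^2*(v)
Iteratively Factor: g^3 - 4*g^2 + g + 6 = (g - 2)*(g^2 - 2*g - 3) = (g - 2)*(g + 1)*(g - 3)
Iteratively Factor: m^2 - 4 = (m + 2)*(m - 2)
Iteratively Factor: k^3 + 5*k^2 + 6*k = (k + 2)*(k^2 + 3*k) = (k + 2)*(k + 3)*(k)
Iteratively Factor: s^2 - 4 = (s - 2)*(s + 2)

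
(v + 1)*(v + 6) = v^2 + 7*v + 6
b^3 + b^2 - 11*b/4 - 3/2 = (b - 3/2)*(b + 1/2)*(b + 2)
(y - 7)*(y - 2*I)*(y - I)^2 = y^4 - 7*y^3 - 4*I*y^3 - 5*y^2 + 28*I*y^2 + 35*y + 2*I*y - 14*I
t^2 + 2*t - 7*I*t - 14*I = (t + 2)*(t - 7*I)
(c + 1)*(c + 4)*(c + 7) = c^3 + 12*c^2 + 39*c + 28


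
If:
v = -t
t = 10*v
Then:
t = 0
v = 0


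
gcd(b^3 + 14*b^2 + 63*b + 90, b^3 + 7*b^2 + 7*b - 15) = b^2 + 8*b + 15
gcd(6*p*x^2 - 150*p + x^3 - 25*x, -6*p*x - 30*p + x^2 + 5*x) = x + 5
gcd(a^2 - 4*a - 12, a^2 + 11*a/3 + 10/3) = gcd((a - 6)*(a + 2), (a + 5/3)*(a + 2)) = a + 2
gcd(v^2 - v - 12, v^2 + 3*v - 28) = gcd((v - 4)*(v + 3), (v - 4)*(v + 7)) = v - 4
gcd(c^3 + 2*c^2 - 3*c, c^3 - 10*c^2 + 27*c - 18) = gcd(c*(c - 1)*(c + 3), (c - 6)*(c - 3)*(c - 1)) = c - 1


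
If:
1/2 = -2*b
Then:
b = -1/4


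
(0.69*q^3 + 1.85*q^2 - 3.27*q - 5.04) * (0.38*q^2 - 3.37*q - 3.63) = 0.2622*q^5 - 1.6223*q^4 - 9.9818*q^3 + 2.3892*q^2 + 28.8549*q + 18.2952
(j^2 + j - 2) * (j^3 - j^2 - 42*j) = j^5 - 45*j^3 - 40*j^2 + 84*j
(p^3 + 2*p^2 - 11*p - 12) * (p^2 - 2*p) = p^5 - 15*p^3 + 10*p^2 + 24*p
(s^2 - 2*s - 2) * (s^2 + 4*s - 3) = s^4 + 2*s^3 - 13*s^2 - 2*s + 6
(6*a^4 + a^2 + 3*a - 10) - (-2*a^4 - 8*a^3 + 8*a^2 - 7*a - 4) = 8*a^4 + 8*a^3 - 7*a^2 + 10*a - 6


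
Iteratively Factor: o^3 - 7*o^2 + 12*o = (o)*(o^2 - 7*o + 12) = o*(o - 4)*(o - 3)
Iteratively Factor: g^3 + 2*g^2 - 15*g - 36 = (g - 4)*(g^2 + 6*g + 9) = (g - 4)*(g + 3)*(g + 3)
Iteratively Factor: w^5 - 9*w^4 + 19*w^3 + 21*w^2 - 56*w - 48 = (w + 1)*(w^4 - 10*w^3 + 29*w^2 - 8*w - 48) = (w - 4)*(w + 1)*(w^3 - 6*w^2 + 5*w + 12) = (w - 4)*(w - 3)*(w + 1)*(w^2 - 3*w - 4) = (w - 4)^2*(w - 3)*(w + 1)*(w + 1)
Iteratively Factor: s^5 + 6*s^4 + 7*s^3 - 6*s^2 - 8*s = (s - 1)*(s^4 + 7*s^3 + 14*s^2 + 8*s) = (s - 1)*(s + 1)*(s^3 + 6*s^2 + 8*s) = s*(s - 1)*(s + 1)*(s^2 + 6*s + 8) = s*(s - 1)*(s + 1)*(s + 4)*(s + 2)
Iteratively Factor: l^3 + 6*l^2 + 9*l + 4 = (l + 1)*(l^2 + 5*l + 4) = (l + 1)^2*(l + 4)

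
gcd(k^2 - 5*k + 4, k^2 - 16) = k - 4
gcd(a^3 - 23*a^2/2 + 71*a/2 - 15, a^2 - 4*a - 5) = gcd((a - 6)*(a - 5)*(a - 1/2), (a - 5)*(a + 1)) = a - 5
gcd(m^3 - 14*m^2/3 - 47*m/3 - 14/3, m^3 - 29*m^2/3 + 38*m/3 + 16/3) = m + 1/3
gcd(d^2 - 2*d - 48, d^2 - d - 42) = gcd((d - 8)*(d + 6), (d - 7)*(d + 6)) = d + 6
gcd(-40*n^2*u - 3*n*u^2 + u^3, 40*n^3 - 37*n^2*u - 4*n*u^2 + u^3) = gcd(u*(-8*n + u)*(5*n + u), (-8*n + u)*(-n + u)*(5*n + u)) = -40*n^2 - 3*n*u + u^2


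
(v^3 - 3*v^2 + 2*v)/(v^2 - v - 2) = v*(v - 1)/(v + 1)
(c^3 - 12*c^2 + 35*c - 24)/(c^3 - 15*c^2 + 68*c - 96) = (c - 1)/(c - 4)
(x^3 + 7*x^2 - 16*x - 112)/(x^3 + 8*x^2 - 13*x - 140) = (x + 4)/(x + 5)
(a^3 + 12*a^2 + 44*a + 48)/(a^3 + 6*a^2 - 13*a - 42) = (a^2 + 10*a + 24)/(a^2 + 4*a - 21)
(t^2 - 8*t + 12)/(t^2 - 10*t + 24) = (t - 2)/(t - 4)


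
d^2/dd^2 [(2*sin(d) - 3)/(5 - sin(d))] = 7*(sin(d)^2 + 5*sin(d) - 2)/(sin(d) - 5)^3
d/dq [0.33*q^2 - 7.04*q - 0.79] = 0.66*q - 7.04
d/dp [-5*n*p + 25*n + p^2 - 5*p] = -5*n + 2*p - 5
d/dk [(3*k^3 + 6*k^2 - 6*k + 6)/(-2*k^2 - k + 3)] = 3*(-2*k^4 - 2*k^3 + 3*k^2 + 20*k - 4)/(4*k^4 + 4*k^3 - 11*k^2 - 6*k + 9)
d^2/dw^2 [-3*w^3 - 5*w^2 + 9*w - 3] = -18*w - 10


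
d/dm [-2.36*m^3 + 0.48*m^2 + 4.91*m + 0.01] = -7.08*m^2 + 0.96*m + 4.91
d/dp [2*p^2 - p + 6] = 4*p - 1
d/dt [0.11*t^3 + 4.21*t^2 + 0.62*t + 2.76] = 0.33*t^2 + 8.42*t + 0.62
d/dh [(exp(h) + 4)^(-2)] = -2*exp(h)/(exp(h) + 4)^3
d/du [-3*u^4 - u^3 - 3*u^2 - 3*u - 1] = -12*u^3 - 3*u^2 - 6*u - 3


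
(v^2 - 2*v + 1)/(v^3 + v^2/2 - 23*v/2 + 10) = 2*(v - 1)/(2*v^2 + 3*v - 20)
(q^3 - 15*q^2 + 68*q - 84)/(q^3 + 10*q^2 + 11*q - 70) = (q^2 - 13*q + 42)/(q^2 + 12*q + 35)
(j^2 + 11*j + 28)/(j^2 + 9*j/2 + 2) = 2*(j + 7)/(2*j + 1)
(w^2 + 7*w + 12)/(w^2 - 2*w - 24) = (w + 3)/(w - 6)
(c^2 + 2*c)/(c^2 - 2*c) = (c + 2)/(c - 2)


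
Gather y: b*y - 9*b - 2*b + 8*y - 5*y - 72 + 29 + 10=-11*b + y*(b + 3) - 33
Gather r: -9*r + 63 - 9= 54 - 9*r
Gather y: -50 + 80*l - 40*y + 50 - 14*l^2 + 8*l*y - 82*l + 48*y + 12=-14*l^2 - 2*l + y*(8*l + 8) + 12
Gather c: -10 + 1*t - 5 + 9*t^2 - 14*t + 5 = 9*t^2 - 13*t - 10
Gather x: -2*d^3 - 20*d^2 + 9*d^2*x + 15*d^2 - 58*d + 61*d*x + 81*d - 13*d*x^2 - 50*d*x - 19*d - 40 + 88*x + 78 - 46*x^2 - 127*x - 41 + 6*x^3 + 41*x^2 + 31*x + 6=-2*d^3 - 5*d^2 + 4*d + 6*x^3 + x^2*(-13*d - 5) + x*(9*d^2 + 11*d - 8) + 3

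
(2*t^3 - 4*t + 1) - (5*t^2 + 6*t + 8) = 2*t^3 - 5*t^2 - 10*t - 7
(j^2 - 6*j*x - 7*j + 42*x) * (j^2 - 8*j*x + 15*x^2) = j^4 - 14*j^3*x - 7*j^3 + 63*j^2*x^2 + 98*j^2*x - 90*j*x^3 - 441*j*x^2 + 630*x^3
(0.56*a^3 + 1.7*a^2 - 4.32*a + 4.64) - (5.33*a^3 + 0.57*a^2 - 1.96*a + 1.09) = -4.77*a^3 + 1.13*a^2 - 2.36*a + 3.55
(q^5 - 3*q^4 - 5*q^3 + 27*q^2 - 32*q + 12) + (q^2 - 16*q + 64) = q^5 - 3*q^4 - 5*q^3 + 28*q^2 - 48*q + 76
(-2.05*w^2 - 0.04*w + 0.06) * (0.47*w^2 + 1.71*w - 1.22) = -0.9635*w^4 - 3.5243*w^3 + 2.4608*w^2 + 0.1514*w - 0.0732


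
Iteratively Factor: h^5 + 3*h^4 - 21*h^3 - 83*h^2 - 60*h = (h + 3)*(h^4 - 21*h^2 - 20*h) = h*(h + 3)*(h^3 - 21*h - 20) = h*(h - 5)*(h + 3)*(h^2 + 5*h + 4) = h*(h - 5)*(h + 1)*(h + 3)*(h + 4)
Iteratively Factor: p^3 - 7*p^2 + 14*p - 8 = (p - 4)*(p^2 - 3*p + 2) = (p - 4)*(p - 2)*(p - 1)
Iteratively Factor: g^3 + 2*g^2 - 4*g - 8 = (g + 2)*(g^2 - 4) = (g + 2)^2*(g - 2)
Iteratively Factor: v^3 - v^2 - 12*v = (v)*(v^2 - v - 12) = v*(v - 4)*(v + 3)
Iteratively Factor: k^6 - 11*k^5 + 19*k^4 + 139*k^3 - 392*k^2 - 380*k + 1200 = (k - 4)*(k^5 - 7*k^4 - 9*k^3 + 103*k^2 + 20*k - 300) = (k - 4)*(k - 2)*(k^4 - 5*k^3 - 19*k^2 + 65*k + 150) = (k - 5)*(k - 4)*(k - 2)*(k^3 - 19*k - 30) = (k - 5)*(k - 4)*(k - 2)*(k + 2)*(k^2 - 2*k - 15) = (k - 5)*(k - 4)*(k - 2)*(k + 2)*(k + 3)*(k - 5)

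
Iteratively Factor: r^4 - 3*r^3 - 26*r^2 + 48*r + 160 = (r - 5)*(r^3 + 2*r^2 - 16*r - 32) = (r - 5)*(r + 2)*(r^2 - 16) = (r - 5)*(r + 2)*(r + 4)*(r - 4)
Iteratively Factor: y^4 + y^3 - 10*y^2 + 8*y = (y + 4)*(y^3 - 3*y^2 + 2*y) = (y - 1)*(y + 4)*(y^2 - 2*y) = (y - 2)*(y - 1)*(y + 4)*(y)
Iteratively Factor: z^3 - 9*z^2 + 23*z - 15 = (z - 3)*(z^2 - 6*z + 5) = (z - 3)*(z - 1)*(z - 5)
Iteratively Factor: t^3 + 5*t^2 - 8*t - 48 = (t + 4)*(t^2 + t - 12) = (t + 4)^2*(t - 3)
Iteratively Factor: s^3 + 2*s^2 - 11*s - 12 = (s + 1)*(s^2 + s - 12) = (s + 1)*(s + 4)*(s - 3)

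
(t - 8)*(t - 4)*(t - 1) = t^3 - 13*t^2 + 44*t - 32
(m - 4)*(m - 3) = m^2 - 7*m + 12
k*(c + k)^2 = c^2*k + 2*c*k^2 + k^3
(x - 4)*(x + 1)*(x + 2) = x^3 - x^2 - 10*x - 8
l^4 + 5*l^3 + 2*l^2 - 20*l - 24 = (l - 2)*(l + 2)^2*(l + 3)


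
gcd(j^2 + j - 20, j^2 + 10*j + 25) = j + 5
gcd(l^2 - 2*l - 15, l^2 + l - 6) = l + 3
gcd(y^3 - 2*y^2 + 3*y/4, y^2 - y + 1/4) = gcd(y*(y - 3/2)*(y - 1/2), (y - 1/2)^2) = y - 1/2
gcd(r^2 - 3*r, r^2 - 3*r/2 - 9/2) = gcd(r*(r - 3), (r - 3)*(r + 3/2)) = r - 3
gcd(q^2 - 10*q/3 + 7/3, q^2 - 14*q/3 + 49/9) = q - 7/3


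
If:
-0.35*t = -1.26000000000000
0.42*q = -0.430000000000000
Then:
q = -1.02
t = 3.60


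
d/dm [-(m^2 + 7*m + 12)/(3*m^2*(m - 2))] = (m^3 + 14*m^2 + 22*m - 48)/(3*m^3*(m^2 - 4*m + 4))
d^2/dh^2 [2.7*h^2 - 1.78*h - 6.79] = 5.40000000000000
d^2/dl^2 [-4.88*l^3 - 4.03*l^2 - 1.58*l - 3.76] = -29.28*l - 8.06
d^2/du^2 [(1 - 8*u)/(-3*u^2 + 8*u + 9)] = 2*((67 - 72*u)*(-3*u^2 + 8*u + 9) - 4*(3*u - 4)^2*(8*u - 1))/(-3*u^2 + 8*u + 9)^3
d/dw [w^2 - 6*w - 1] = 2*w - 6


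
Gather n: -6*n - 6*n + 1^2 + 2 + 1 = 4 - 12*n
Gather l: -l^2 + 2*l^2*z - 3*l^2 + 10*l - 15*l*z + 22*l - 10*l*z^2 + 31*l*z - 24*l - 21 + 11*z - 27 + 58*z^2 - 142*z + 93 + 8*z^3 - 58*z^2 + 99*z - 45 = l^2*(2*z - 4) + l*(-10*z^2 + 16*z + 8) + 8*z^3 - 32*z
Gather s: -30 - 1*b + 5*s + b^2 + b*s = b^2 - b + s*(b + 5) - 30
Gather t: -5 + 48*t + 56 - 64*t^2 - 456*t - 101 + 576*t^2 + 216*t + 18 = 512*t^2 - 192*t - 32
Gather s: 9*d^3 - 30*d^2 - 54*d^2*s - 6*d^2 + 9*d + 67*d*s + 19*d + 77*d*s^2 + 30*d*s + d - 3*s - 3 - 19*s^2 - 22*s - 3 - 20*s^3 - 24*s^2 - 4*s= 9*d^3 - 36*d^2 + 29*d - 20*s^3 + s^2*(77*d - 43) + s*(-54*d^2 + 97*d - 29) - 6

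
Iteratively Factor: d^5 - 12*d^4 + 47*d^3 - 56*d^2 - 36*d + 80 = (d + 1)*(d^4 - 13*d^3 + 60*d^2 - 116*d + 80) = (d - 2)*(d + 1)*(d^3 - 11*d^2 + 38*d - 40) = (d - 2)^2*(d + 1)*(d^2 - 9*d + 20) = (d - 5)*(d - 2)^2*(d + 1)*(d - 4)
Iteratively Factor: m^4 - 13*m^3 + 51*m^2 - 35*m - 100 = (m - 5)*(m^3 - 8*m^2 + 11*m + 20) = (m - 5)*(m - 4)*(m^2 - 4*m - 5) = (m - 5)*(m - 4)*(m + 1)*(m - 5)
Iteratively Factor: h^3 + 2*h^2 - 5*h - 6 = (h + 3)*(h^2 - h - 2) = (h - 2)*(h + 3)*(h + 1)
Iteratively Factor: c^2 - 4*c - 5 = (c - 5)*(c + 1)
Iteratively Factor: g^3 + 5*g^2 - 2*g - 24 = (g + 3)*(g^2 + 2*g - 8) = (g + 3)*(g + 4)*(g - 2)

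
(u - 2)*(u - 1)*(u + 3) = u^3 - 7*u + 6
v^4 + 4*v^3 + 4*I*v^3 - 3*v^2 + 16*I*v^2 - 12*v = v*(v + 4)*(v + I)*(v + 3*I)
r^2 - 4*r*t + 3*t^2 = (r - 3*t)*(r - t)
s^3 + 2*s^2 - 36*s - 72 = (s - 6)*(s + 2)*(s + 6)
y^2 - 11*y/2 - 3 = (y - 6)*(y + 1/2)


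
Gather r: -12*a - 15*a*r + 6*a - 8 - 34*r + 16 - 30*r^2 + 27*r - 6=-6*a - 30*r^2 + r*(-15*a - 7) + 2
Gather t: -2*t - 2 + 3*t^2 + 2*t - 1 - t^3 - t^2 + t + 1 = -t^3 + 2*t^2 + t - 2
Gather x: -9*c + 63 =63 - 9*c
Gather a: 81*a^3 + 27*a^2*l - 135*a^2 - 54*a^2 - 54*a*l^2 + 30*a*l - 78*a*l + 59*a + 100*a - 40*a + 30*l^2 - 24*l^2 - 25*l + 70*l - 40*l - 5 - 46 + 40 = 81*a^3 + a^2*(27*l - 189) + a*(-54*l^2 - 48*l + 119) + 6*l^2 + 5*l - 11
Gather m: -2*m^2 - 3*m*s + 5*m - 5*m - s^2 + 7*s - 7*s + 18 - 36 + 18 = -2*m^2 - 3*m*s - s^2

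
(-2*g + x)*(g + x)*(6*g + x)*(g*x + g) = -12*g^4*x - 12*g^4 - 8*g^3*x^2 - 8*g^3*x + 5*g^2*x^3 + 5*g^2*x^2 + g*x^4 + g*x^3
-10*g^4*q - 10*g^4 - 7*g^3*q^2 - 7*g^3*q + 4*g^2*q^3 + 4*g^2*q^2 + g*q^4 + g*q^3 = (-2*g + q)*(g + q)*(5*g + q)*(g*q + g)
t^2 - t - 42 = (t - 7)*(t + 6)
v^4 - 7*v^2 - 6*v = v*(v - 3)*(v + 1)*(v + 2)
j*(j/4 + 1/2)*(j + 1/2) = j^3/4 + 5*j^2/8 + j/4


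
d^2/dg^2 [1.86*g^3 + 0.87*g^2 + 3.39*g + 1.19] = 11.16*g + 1.74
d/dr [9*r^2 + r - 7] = 18*r + 1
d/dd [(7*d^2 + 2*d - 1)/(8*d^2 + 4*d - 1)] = 2*(6*d^2 + d + 1)/(64*d^4 + 64*d^3 - 8*d + 1)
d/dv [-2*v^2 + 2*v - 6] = 2 - 4*v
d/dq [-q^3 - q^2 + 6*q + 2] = -3*q^2 - 2*q + 6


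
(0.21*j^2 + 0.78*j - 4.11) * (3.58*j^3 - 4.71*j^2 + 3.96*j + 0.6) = 0.7518*j^5 + 1.8033*j^4 - 17.556*j^3 + 22.5729*j^2 - 15.8076*j - 2.466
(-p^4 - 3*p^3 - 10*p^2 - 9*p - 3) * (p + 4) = -p^5 - 7*p^4 - 22*p^3 - 49*p^2 - 39*p - 12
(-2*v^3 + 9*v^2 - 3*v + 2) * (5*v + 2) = -10*v^4 + 41*v^3 + 3*v^2 + 4*v + 4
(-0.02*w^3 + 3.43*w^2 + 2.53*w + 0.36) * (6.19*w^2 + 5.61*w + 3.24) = -0.1238*w^5 + 21.1195*w^4 + 34.8382*w^3 + 27.5349*w^2 + 10.2168*w + 1.1664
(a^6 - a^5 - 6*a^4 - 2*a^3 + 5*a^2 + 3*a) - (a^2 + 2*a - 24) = a^6 - a^5 - 6*a^4 - 2*a^3 + 4*a^2 + a + 24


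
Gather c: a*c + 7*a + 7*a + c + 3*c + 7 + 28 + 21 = 14*a + c*(a + 4) + 56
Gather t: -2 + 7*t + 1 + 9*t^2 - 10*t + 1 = 9*t^2 - 3*t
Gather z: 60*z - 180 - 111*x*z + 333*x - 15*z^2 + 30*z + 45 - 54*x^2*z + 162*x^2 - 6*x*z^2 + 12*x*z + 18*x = 162*x^2 + 351*x + z^2*(-6*x - 15) + z*(-54*x^2 - 99*x + 90) - 135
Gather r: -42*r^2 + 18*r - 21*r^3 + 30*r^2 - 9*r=-21*r^3 - 12*r^2 + 9*r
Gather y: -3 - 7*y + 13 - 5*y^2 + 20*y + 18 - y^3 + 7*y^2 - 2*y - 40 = -y^3 + 2*y^2 + 11*y - 12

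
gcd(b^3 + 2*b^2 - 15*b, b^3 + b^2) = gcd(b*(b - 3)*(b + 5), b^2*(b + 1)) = b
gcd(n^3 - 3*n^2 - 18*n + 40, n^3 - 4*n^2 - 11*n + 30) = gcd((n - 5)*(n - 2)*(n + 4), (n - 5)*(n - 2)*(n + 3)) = n^2 - 7*n + 10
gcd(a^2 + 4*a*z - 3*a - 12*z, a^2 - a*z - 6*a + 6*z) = 1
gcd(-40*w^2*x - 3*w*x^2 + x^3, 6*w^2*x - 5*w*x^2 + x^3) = x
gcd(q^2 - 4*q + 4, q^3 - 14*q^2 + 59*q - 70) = q - 2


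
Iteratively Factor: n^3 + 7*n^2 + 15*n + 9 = (n + 3)*(n^2 + 4*n + 3) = (n + 1)*(n + 3)*(n + 3)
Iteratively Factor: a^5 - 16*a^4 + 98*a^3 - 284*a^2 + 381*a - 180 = (a - 1)*(a^4 - 15*a^3 + 83*a^2 - 201*a + 180) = (a - 3)*(a - 1)*(a^3 - 12*a^2 + 47*a - 60) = (a - 4)*(a - 3)*(a - 1)*(a^2 - 8*a + 15) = (a - 5)*(a - 4)*(a - 3)*(a - 1)*(a - 3)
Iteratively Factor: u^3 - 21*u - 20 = (u + 1)*(u^2 - u - 20) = (u - 5)*(u + 1)*(u + 4)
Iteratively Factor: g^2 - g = (g)*(g - 1)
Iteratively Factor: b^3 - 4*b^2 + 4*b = (b)*(b^2 - 4*b + 4) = b*(b - 2)*(b - 2)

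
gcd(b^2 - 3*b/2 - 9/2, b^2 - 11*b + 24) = b - 3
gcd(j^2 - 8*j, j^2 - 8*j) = j^2 - 8*j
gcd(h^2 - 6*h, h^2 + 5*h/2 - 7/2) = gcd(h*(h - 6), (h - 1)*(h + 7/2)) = 1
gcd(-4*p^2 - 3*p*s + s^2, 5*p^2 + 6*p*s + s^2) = p + s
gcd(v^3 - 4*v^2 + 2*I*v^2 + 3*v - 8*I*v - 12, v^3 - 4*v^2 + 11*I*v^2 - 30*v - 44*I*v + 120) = v - 4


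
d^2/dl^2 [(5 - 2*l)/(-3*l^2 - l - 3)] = 2*((13 - 18*l)*(3*l^2 + l + 3) + (2*l - 5)*(6*l + 1)^2)/(3*l^2 + l + 3)^3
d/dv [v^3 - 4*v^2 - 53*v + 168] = 3*v^2 - 8*v - 53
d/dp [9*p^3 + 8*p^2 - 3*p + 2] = 27*p^2 + 16*p - 3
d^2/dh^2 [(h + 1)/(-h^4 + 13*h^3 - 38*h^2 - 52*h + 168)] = 2*(-(h + 1)*(4*h^3 - 39*h^2 + 76*h + 52)^2 + (4*h^3 - 39*h^2 + 76*h + (h + 1)*(6*h^2 - 39*h + 38) + 52)*(h^4 - 13*h^3 + 38*h^2 + 52*h - 168))/(h^4 - 13*h^3 + 38*h^2 + 52*h - 168)^3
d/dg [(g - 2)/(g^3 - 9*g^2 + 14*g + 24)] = (g^3 - 9*g^2 + 14*g - (g - 2)*(3*g^2 - 18*g + 14) + 24)/(g^3 - 9*g^2 + 14*g + 24)^2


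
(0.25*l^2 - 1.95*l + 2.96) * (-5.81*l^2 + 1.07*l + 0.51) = -1.4525*l^4 + 11.597*l^3 - 19.1566*l^2 + 2.1727*l + 1.5096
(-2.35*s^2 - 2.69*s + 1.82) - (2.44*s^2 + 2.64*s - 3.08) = -4.79*s^2 - 5.33*s + 4.9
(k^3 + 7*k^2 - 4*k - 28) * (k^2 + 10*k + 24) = k^5 + 17*k^4 + 90*k^3 + 100*k^2 - 376*k - 672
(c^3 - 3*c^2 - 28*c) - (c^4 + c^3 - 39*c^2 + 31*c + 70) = -c^4 + 36*c^2 - 59*c - 70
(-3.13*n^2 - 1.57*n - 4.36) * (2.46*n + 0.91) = -7.6998*n^3 - 6.7105*n^2 - 12.1543*n - 3.9676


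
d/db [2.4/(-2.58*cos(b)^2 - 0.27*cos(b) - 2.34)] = -(12.384*cos(b) + 0.648)*sin(b)/(2.58*cos(b)^2 + 0.27*cos(b) + 2.34)^2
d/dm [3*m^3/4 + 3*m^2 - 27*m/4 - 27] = 9*m^2/4 + 6*m - 27/4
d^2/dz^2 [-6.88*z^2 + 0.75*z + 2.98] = -13.7600000000000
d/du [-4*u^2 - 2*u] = -8*u - 2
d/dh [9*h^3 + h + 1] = 27*h^2 + 1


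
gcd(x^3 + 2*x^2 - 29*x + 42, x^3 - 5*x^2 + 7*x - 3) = x - 3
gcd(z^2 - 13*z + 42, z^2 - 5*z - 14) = z - 7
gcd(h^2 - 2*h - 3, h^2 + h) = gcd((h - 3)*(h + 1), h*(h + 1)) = h + 1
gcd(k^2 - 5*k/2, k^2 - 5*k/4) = k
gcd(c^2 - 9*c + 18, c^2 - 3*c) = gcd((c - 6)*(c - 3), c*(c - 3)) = c - 3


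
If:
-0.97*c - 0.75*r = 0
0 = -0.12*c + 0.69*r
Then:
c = 0.00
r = 0.00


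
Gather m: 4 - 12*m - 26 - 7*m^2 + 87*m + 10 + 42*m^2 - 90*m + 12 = 35*m^2 - 15*m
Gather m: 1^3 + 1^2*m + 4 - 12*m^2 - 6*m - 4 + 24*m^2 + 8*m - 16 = 12*m^2 + 3*m - 15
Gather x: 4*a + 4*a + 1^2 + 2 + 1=8*a + 4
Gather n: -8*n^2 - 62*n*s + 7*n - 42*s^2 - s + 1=-8*n^2 + n*(7 - 62*s) - 42*s^2 - s + 1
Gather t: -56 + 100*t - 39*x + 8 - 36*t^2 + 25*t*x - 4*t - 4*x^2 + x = -36*t^2 + t*(25*x + 96) - 4*x^2 - 38*x - 48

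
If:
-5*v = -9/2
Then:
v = 9/10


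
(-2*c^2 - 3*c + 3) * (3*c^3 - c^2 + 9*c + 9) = -6*c^5 - 7*c^4 - 6*c^3 - 48*c^2 + 27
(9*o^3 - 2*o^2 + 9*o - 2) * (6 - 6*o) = -54*o^4 + 66*o^3 - 66*o^2 + 66*o - 12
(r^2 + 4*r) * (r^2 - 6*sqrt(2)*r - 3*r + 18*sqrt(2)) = r^4 - 6*sqrt(2)*r^3 + r^3 - 12*r^2 - 6*sqrt(2)*r^2 + 72*sqrt(2)*r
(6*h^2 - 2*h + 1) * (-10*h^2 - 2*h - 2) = -60*h^4 + 8*h^3 - 18*h^2 + 2*h - 2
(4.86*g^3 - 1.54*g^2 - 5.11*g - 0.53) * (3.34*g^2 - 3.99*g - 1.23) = 16.2324*g^5 - 24.535*g^4 - 16.9006*g^3 + 20.5129*g^2 + 8.4*g + 0.6519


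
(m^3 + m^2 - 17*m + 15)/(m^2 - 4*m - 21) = (-m^3 - m^2 + 17*m - 15)/(-m^2 + 4*m + 21)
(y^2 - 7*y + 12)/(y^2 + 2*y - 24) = (y - 3)/(y + 6)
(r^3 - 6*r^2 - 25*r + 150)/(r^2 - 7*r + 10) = (r^2 - r - 30)/(r - 2)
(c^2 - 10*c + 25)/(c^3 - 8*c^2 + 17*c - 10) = (c - 5)/(c^2 - 3*c + 2)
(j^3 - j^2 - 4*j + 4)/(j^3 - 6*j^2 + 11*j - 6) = (j + 2)/(j - 3)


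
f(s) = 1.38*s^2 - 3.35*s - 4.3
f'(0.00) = -3.35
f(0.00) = -4.30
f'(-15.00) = -44.75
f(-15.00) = 356.45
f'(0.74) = -1.31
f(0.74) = -6.02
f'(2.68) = 4.05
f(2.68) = -3.37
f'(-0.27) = -4.10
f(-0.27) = -3.29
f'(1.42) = 0.57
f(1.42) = -6.27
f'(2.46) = 3.44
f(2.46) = -4.19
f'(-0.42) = -4.51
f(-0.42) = -2.65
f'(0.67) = -1.50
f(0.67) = -5.93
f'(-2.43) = -10.06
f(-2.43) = 11.99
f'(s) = 2.76*s - 3.35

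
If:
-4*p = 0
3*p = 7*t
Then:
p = 0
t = 0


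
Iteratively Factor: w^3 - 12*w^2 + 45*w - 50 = (w - 2)*(w^2 - 10*w + 25) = (w - 5)*(w - 2)*(w - 5)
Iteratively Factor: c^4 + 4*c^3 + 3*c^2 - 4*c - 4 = (c - 1)*(c^3 + 5*c^2 + 8*c + 4) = (c - 1)*(c + 1)*(c^2 + 4*c + 4) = (c - 1)*(c + 1)*(c + 2)*(c + 2)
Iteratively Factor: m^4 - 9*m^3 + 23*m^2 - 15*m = (m - 1)*(m^3 - 8*m^2 + 15*m) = (m - 5)*(m - 1)*(m^2 - 3*m) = (m - 5)*(m - 3)*(m - 1)*(m)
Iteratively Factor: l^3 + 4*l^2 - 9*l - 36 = (l + 3)*(l^2 + l - 12) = (l + 3)*(l + 4)*(l - 3)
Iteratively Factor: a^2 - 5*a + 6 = (a - 3)*(a - 2)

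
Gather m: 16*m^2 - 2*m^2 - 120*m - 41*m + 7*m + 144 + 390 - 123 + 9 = 14*m^2 - 154*m + 420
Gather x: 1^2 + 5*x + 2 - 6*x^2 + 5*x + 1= -6*x^2 + 10*x + 4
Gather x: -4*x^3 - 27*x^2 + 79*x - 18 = -4*x^3 - 27*x^2 + 79*x - 18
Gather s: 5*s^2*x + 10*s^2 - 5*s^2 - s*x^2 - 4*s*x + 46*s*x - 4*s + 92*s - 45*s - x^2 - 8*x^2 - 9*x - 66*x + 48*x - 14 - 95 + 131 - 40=s^2*(5*x + 5) + s*(-x^2 + 42*x + 43) - 9*x^2 - 27*x - 18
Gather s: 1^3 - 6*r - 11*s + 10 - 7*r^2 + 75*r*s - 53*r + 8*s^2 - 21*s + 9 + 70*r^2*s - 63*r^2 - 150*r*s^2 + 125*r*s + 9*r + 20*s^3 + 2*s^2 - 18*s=-70*r^2 - 50*r + 20*s^3 + s^2*(10 - 150*r) + s*(70*r^2 + 200*r - 50) + 20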